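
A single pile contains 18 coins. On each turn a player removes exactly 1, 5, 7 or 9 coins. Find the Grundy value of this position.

Compute g(0), g(1), … for moves {1, 5, 7, 9}:
k:     0  1  2  3  4  5  6  7  8  9 10 11 12 13 14 15 16 17 18
g(k):  0  1  0  1  0  1  0  1  0  1  0  1  0  1  0  1  0  1  0
So g(18) = 0.

0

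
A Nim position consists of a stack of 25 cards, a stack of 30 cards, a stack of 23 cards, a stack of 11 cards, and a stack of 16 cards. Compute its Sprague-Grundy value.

11

Nim-sum: 25 ^ 30 ^ 23 ^ 11 ^ 16 = 11.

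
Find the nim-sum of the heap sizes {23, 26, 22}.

27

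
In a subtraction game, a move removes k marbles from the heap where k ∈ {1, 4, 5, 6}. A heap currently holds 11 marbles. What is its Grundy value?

0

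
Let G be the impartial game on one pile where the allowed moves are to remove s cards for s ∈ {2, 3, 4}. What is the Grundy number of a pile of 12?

0

Build the Grundy sequence with g(k) = mex{g(k−s) : s ∈ {2, 3, 4}, s ≤ k}:
g(0) = mex{} = 0
g(1) = mex{} = 0
g(2) = mex{0} = 1
g(3) = mex{0} = 1
g(4) = mex{0,1} = 2
g(5) = mex{0,1} = 2
g(6) = mex{1,2} = 0
g(7) = mex{1,2} = 0
g(8) = mex{0,2} = 1
g(9) = mex{0,2} = 1
g(10) = mex{0,1} = 2
g(11) = mex{0,1} = 2
g(12) = mex{1,2} = 0
So g(12) = 0.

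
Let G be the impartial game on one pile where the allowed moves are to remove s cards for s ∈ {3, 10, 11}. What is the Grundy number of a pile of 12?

Compute g(0), g(1), … for moves {3, 10, 11}:
k:     0  1  2  3  4  5  6  7  8  9 10 11 12
g(k):  0  0  0  1  1  1  0  0  0  1  1  1  2
So g(12) = 2.

2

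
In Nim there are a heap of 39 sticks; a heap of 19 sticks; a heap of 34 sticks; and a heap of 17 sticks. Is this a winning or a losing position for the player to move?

Nim-sum: 39 ⊕ 19 ⊕ 34 ⊕ 17 = 7.
The nim-sum is 7 ≠ 0, so this is an N-position: the player to move can win.

Winning position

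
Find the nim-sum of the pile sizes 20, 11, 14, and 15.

Compute the nim-sum pairwise:
20 XOR 11 = 31
31 XOR 14 = 17
17 XOR 15 = 30

30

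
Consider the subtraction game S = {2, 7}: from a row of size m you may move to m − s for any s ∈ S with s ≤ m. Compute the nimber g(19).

Compute g(0), g(1), … for moves {2, 7}:
k:     0  1  2  3  4  5  6  7  8  9 10 11 12 13 14 15 16 17 18 19
g(k):  0  0  1  1  0  0  1  1  2  0  0  1  1  0  0  1  1  2  0  0
So g(19) = 0.

0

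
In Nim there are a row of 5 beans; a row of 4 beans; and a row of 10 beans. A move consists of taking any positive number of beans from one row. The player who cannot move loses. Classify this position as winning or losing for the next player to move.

Winning position

Bitwise XOR of the heap sizes:
  0101  (5)
  0100  (4)
  1010  (10)
  ----
  1011  (11)
The nim-sum is 11 ≠ 0, so this is an N-position: the player to move can win.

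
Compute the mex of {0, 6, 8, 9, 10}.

0 is in the set but 1 is not, so the mex is 1.

1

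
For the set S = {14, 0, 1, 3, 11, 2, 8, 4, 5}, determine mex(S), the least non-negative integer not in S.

6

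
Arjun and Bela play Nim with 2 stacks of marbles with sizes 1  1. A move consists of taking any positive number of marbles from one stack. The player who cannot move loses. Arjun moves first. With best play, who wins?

Bela wins

Write each in binary and XOR column by column:
  1  (1)
  1  (1)
  -
  0  (0)
The nim-sum is 0, so this is a P-position: the player to move is in a losing position under optimal play; Arjun is about to move from it and so loses — Bela wins.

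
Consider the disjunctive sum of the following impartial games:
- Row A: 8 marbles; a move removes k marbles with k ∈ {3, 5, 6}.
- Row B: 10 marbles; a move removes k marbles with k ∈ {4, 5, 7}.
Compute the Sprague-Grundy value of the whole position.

For row A, compute g(0), g(1), … with moves {3, 5, 6}:
k:     0  1  2  3  4  5  6  7  8
g(k):  0  0  0  1  1  1  2  2  2
So g(8) = 2.
For row B, compute g(0), g(1), … with moves {4, 5, 7}:
g(0) = mex{} = 0
g(1) = mex{} = 0
g(2) = mex{} = 0
g(3) = mex{} = 0
g(4) = mex{0} = 1
g(5) = mex{0} = 1
g(6) = mex{0} = 1
g(7) = mex{0} = 1
g(8) = mex{0,1} = 2
g(9) = mex{0,1} = 2
g(10) = mex{0,1} = 2
So g(10) = 2.
By the Sprague-Grundy theorem, the Grundy value of a sum of independent games is the XOR of the component values.
Combined value = 2 XOR 2 = 0.

0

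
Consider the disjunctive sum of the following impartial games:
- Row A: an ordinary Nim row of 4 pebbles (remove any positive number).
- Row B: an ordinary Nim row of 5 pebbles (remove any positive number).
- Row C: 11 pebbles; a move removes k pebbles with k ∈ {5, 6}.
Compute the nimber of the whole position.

1

Row A is a plain Nim row of size 4, so its Grundy value is 4.
Row B is a plain Nim row of size 5, so its Grundy value is 5.
Build the Grundy sequence for row C with g(k) = mex{g(k−s) : s ∈ {5, 6}, s ≤ k}:
g(0) = mex{} = 0
g(1) = mex{} = 0
g(2) = mex{} = 0
g(3) = mex{} = 0
g(4) = mex{} = 0
g(5) = mex{0} = 1
g(6) = mex{0} = 1
g(7) = mex{0} = 1
g(8) = mex{0} = 1
g(9) = mex{0} = 1
g(10) = mex{0,1} = 2
g(11) = mex{1} = 0
So g(11) = 0.
By the Sprague-Grundy theorem, the Grundy value of a sum of independent games is the XOR of the component values.
Combined value = 4 XOR 5 XOR 0 = 1.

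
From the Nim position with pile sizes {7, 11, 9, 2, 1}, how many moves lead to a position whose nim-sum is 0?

1

Compute the nim-sum pairwise:
7 XOR 11 = 12
12 XOR 9 = 5
5 XOR 2 = 7
7 XOR 1 = 6
The overall nim-sum is X = 6. A pile of size p has a winning move iff p XOR X < p (reduce it to p XOR X).
  7: 7 XOR 6 = 1 < 7 — winning move (to 1).
  11: 11 XOR 6 = 13 ≥ 11 — no move.
  9: 9 XOR 6 = 15 ≥ 9 — no move.
  2: 2 XOR 6 = 4 ≥ 2 — no move.
  1: 1 XOR 6 = 7 ≥ 1 — no move.
That gives 1 winning move.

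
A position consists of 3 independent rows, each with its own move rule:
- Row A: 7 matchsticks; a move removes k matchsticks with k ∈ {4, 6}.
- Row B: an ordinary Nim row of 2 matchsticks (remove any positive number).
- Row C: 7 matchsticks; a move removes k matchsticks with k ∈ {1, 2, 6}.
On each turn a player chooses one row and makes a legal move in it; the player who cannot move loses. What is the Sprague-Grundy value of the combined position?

Build the Grundy sequence for row A with g(k) = mex{g(k−s) : s ∈ {4, 6}, s ≤ k}:
k:     0  1  2  3  4  5  6  7
g(k):  0  0  0  0  1  1  1  1
So g(7) = 1.
Row B is a plain Nim row of size 2, so its Grundy value is 2.
For row C, compute g(0), g(1), … with moves {1, 2, 6}:
k:     0  1  2  3  4  5  6  7
g(k):  0  1  2  0  1  2  3  0
So g(7) = 0.
By the Sprague-Grundy theorem, the Grundy value of a sum of independent games is the XOR of the component values.
Combined value = 1 ⊕ 2 ⊕ 0 = 3.

3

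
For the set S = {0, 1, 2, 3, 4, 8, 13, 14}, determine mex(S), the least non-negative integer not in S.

5

The values 0, 1, 2, 3, 4 are all present; 5 is the first non-negative integer missing from the set.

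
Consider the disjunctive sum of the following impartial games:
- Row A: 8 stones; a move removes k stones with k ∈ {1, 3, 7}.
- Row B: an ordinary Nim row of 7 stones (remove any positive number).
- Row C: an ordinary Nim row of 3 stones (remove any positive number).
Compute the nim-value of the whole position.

4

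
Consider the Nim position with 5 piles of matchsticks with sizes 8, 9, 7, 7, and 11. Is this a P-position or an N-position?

N-position

Write each in binary and XOR column by column:
  1000  (8)
  1001  (9)
  0111  (7)
  0111  (7)
  1011  (11)
  ----
  1010  (10)
The nim-sum is 10 ≠ 0, so this is an N-position: the player to move can win.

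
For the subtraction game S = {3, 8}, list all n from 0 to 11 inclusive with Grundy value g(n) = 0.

0, 1, 2, 6, 7, 11

Compute g(0), g(1), … for moves {3, 8}:
g(0) = mex{} = 0
g(1) = mex{} = 0
g(2) = mex{} = 0
g(3) = mex{0} = 1
g(4) = mex{0} = 1
g(5) = mex{0} = 1
g(6) = mex{1} = 0
g(7) = mex{1} = 0
g(8) = mex{0,1} = 2
g(9) = mex{0} = 1
g(10) = mex{0} = 1
g(11) = mex{1,2} = 0
The P-positions (g = 0) in 0..11 are 0, 1, 2, 6, 7, 11.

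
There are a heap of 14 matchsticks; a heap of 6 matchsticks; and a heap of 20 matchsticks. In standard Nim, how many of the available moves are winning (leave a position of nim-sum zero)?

1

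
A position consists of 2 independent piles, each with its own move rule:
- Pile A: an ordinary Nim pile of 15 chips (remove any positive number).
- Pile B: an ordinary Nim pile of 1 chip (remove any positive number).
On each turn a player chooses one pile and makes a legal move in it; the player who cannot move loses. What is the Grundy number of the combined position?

14

Pile A is a plain Nim pile of size 15, so its Grundy value is 15.
Pile B is a plain Nim pile of size 1, so its Grundy value is 1.
The value of a disjunctive sum is the nim-sum of the parts.
Combined value = 15 XOR 1 = 14.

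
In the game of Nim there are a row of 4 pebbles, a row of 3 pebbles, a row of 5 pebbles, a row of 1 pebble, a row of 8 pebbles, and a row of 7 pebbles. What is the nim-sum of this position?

12

Nim-sum: 4 XOR 3 XOR 5 XOR 1 XOR 8 XOR 7 = 12.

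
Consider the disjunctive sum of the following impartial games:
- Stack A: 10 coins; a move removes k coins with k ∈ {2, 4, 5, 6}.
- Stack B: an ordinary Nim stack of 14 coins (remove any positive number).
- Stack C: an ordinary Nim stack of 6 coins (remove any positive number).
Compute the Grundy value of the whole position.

9

Build the Grundy sequence for stack A with g(k) = mex{g(k−s) : s ∈ {2, 4, 5, 6}, s ≤ k}:
g(0) = mex{} = 0
g(1) = mex{} = 0
g(2) = mex{0} = 1
g(3) = mex{0} = 1
g(4) = mex{0,1} = 2
g(5) = mex{0,1} = 2
g(6) = mex{0,1,2} = 3
g(7) = mex{0,1,2} = 3
g(8) = mex{1,2,3} = 0
g(9) = mex{1,2,3} = 0
g(10) = mex{0,2,3} = 1
So g(10) = 1.
Stack B is a plain Nim stack of size 14, so its Grundy value is 14.
Stack C is a plain Nim stack of size 6, so its Grundy value is 6.
By the Sprague-Grundy theorem, the Grundy value of a sum of independent games is the XOR of the component values.
Combined value = 1 ⊕ 14 ⊕ 6 = 9.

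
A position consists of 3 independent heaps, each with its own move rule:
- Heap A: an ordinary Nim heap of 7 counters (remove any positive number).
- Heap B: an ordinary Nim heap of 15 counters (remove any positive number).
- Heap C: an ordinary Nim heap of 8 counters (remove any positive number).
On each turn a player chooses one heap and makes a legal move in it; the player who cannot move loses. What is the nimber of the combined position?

0

Heap A is a plain Nim heap of size 7, so its Grundy value is 7.
Heap B is a plain Nim heap of size 15, so its Grundy value is 15.
Heap C is a plain Nim heap of size 8, so its Grundy value is 8.
The value of a disjunctive sum is the nim-sum of the parts.
Combined value = 7 XOR 15 XOR 8 = 0.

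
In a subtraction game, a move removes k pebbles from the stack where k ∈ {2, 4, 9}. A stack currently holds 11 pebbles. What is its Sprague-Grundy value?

2

Build the Grundy sequence with g(k) = mex{g(k−s) : s ∈ {2, 4, 9}, s ≤ k}:
g(0) = mex{} = 0
g(1) = mex{} = 0
g(2) = mex{0} = 1
g(3) = mex{0} = 1
g(4) = mex{0,1} = 2
g(5) = mex{0,1} = 2
g(6) = mex{1,2} = 0
g(7) = mex{1,2} = 0
g(8) = mex{0,2} = 1
g(9) = mex{0,2} = 1
g(10) = mex{0,1} = 2
g(11) = mex{0,1} = 2
So g(11) = 2.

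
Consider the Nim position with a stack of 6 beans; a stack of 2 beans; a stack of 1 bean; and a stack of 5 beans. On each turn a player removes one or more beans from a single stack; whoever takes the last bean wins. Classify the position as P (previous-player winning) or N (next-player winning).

P-position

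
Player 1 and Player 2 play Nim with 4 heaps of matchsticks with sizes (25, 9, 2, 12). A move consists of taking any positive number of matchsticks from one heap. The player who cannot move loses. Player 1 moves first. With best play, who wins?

Compute the nim-sum pairwise:
25 XOR 9 = 16
16 XOR 2 = 18
18 XOR 12 = 30
The nim-sum is 30 ≠ 0, so this is an N-position: the player to move can win; Player 1 has a winning move.

Player 1 wins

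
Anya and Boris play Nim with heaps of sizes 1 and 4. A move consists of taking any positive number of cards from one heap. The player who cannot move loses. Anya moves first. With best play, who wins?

Compute the nim-sum pairwise:
1 XOR 4 = 5
The nim-sum is 5 ≠ 0, so this is an N-position: the player to move can win; Anya has a winning move.

Anya wins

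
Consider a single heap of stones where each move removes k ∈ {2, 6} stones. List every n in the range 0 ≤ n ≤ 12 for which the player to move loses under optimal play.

0, 1, 4, 5, 8, 9, 12

Grundy values for subtraction set {2, 6}:
k:     0  1  2  3  4  5  6  7  8  9 10 11 12
g(k):  0  0  1  1  0  0  1  1  0  0  1  1  0
The P-positions (g = 0) in 0..12 are 0, 1, 4, 5, 8, 9, 12.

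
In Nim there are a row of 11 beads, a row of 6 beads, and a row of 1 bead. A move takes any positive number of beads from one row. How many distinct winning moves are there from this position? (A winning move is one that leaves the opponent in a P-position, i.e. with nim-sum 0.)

1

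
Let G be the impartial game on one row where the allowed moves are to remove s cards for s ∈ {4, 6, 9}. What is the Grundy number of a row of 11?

Compute g(0), g(1), … for moves {4, 6, 9}:
k:     0  1  2  3  4  5  6  7  8  9 10 11
g(k):  0  0  0  0  1  1  1  1  2  2  2  2
So g(11) = 2.

2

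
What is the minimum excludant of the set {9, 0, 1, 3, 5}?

2

The values 0, 1 are all present; 2 is the first non-negative integer missing from the set.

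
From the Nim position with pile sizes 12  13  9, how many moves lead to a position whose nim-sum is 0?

3

In binary:
  1100  (12)
  1101  (13)
  1001  (9)
  ----
  1000  (8)
The overall nim-sum is X = 8. A pile of size p has a winning move iff p XOR X < p (reduce it to p XOR X).
  12: 12 XOR 8 = 4 < 12 — winning move (to 4).
  13: 13 XOR 8 = 5 < 13 — winning move (to 5).
  9: 9 XOR 8 = 1 < 9 — winning move (to 1).
That gives 3 winning moves.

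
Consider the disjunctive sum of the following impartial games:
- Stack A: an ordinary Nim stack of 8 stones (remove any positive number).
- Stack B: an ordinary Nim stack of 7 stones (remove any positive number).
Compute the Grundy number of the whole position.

15

Stack A is a plain Nim stack of size 8, so its Grundy value is 8.
Stack B is a plain Nim stack of size 7, so its Grundy value is 7.
The value of a disjunctive sum is the nim-sum of the parts.
Combined value = 8 XOR 7 = 15.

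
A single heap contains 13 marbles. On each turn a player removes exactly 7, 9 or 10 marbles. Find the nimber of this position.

1

Grundy values for subtraction set {7, 9, 10}:
g(0) = mex{} = 0
g(1) = mex{} = 0
g(2) = mex{} = 0
g(3) = mex{} = 0
g(4) = mex{} = 0
g(5) = mex{} = 0
g(6) = mex{} = 0
g(7) = mex{0} = 1
g(8) = mex{0} = 1
g(9) = mex{0} = 1
g(10) = mex{0} = 1
g(11) = mex{0} = 1
g(12) = mex{0} = 1
g(13) = mex{0} = 1
So g(13) = 1.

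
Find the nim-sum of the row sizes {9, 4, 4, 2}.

11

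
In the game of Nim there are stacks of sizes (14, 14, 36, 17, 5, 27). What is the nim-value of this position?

43

In binary:
  001110  (14)
  001110  (14)
  100100  (36)
  010001  (17)
  000101  (5)
  011011  (27)
  ------
  101011  (43)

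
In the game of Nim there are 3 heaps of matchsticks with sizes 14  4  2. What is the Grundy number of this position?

8

Write each in binary and XOR column by column:
  1110  (14)
  0100  (4)
  0010  (2)
  ----
  1000  (8)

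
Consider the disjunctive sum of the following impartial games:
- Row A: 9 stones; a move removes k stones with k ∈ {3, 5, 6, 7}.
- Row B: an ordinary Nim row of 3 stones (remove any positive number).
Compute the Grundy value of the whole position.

0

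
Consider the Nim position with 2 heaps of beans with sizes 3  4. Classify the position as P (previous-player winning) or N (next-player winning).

N-position

Bitwise XOR of the heap sizes:
  011  (3)
  100  (4)
  ---
  111  (7)
The nim-sum is 7 ≠ 0, so this is an N-position: the player to move can win.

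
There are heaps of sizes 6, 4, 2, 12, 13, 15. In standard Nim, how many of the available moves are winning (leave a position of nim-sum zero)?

Compute the nim-sum pairwise:
6 ⊕ 4 = 2
2 ⊕ 2 = 0
0 ⊕ 12 = 12
12 ⊕ 13 = 1
1 ⊕ 15 = 14
The overall nim-sum is X = 14. A heap of size p has a winning move iff p XOR X < p (reduce it to p XOR X).
  6: 6 XOR 14 = 8 ≥ 6 — no move.
  4: 4 XOR 14 = 10 ≥ 4 — no move.
  2: 2 XOR 14 = 12 ≥ 2 — no move.
  12: 12 XOR 14 = 2 < 12 — winning move (to 2).
  13: 13 XOR 14 = 3 < 13 — winning move (to 3).
  15: 15 XOR 14 = 1 < 15 — winning move (to 1).
That gives 3 winning moves.

3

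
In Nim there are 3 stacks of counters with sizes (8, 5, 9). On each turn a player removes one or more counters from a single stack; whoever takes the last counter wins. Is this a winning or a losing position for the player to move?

Compute the nim-sum pairwise:
8 XOR 5 = 13
13 XOR 9 = 4
The nim-sum is 4 ≠ 0, so this is an N-position: the player to move can win.

Winning position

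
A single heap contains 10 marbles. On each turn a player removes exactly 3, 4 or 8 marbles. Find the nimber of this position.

1

Grundy values for subtraction set {3, 4, 8}:
g(0) = mex{} = 0
g(1) = mex{} = 0
g(2) = mex{} = 0
g(3) = mex{0} = 1
g(4) = mex{0} = 1
g(5) = mex{0} = 1
g(6) = mex{0,1} = 2
g(7) = mex{1} = 0
g(8) = mex{0,1} = 2
g(9) = mex{0,1,2} = 3
g(10) = mex{0,2} = 1
So g(10) = 1.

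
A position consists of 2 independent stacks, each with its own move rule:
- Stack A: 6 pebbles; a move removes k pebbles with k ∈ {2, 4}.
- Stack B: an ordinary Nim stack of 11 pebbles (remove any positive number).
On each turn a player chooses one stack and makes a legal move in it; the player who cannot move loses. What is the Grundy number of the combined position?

11

Grundy values for stack A (subtraction set {2, 4}):
k:     0  1  2  3  4  5  6
g(k):  0  0  1  1  2  2  0
So g(6) = 0.
Stack B is a plain Nim stack of size 11, so its Grundy value is 11.
The value of a disjunctive sum is the nim-sum of the parts.
Combined value = 0 XOR 11 = 11.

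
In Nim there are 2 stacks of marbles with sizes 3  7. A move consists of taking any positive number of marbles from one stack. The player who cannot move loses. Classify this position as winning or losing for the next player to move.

Nim-sum: 3 ⊕ 7 = 4.
The nim-sum is 4 ≠ 0, so this is an N-position: the player to move can win.

Winning position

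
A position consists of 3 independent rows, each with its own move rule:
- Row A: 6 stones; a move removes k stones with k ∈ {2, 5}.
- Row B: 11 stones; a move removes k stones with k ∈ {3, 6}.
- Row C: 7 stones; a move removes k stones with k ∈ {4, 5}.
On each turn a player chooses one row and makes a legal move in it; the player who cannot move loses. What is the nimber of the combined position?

Grundy values for row A (subtraction set {2, 5}):
k:     0  1  2  3  4  5  6
g(k):  0  0  1  1  0  2  1
So g(6) = 1.
Build the Grundy sequence for row B with g(k) = mex{g(k−s) : s ∈ {3, 6}, s ≤ k}:
g(0) = mex{} = 0
g(1) = mex{} = 0
g(2) = mex{} = 0
g(3) = mex{0} = 1
g(4) = mex{0} = 1
g(5) = mex{0} = 1
g(6) = mex{0,1} = 2
g(7) = mex{0,1} = 2
g(8) = mex{0,1} = 2
g(9) = mex{1,2} = 0
g(10) = mex{1,2} = 0
g(11) = mex{1,2} = 0
So g(11) = 0.
For row C, compute g(0), g(1), … with moves {4, 5}:
k:     0  1  2  3  4  5  6  7
g(k):  0  0  0  0  1  1  1  1
So g(7) = 1.
The value of a disjunctive sum is the nim-sum of the parts.
Combined value = 1 XOR 0 XOR 1 = 0.

0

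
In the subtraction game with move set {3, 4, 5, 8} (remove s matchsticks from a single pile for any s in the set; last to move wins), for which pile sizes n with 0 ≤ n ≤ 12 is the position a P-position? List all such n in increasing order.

0, 1, 2, 11, 12

Compute g(0), g(1), … for moves {3, 4, 5, 8}:
g(0) = mex{} = 0
g(1) = mex{} = 0
g(2) = mex{} = 0
g(3) = mex{0} = 1
g(4) = mex{0} = 1
g(5) = mex{0} = 1
g(6) = mex{0,1} = 2
g(7) = mex{0,1} = 2
g(8) = mex{0,1} = 2
g(9) = mex{0,1,2} = 3
g(10) = mex{0,1,2} = 3
g(11) = mex{1,2} = 0
g(12) = mex{1,2,3} = 0
The P-positions (g = 0) in 0..12 are 0, 1, 2, 11, 12.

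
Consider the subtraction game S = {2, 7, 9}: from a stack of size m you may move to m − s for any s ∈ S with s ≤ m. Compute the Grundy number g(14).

3

Grundy values for subtraction set {2, 7, 9}:
k:     0  1  2  3  4  5  6  7  8  9 10 11 12 13 14
g(k):  0  0  1  1  0  0  1  1  2  2  3  3  2  2  3
So g(14) = 3.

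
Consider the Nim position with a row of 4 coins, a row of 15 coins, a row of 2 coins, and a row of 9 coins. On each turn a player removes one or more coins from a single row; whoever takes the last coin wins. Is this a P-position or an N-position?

P-position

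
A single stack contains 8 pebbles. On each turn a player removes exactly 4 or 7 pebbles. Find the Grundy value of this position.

2

Build the Grundy sequence with g(k) = mex{g(k−s) : s ∈ {4, 7}, s ≤ k}:
k:     0  1  2  3  4  5  6  7  8
g(k):  0  0  0  0  1  1  1  1  2
So g(8) = 2.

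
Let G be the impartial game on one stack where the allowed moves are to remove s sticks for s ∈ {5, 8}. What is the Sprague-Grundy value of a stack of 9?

Build the Grundy sequence with g(k) = mex{g(k−s) : s ∈ {5, 8}, s ≤ k}:
g(0) = mex{} = 0
g(1) = mex{} = 0
g(2) = mex{} = 0
g(3) = mex{} = 0
g(4) = mex{} = 0
g(5) = mex{0} = 1
g(6) = mex{0} = 1
g(7) = mex{0} = 1
g(8) = mex{0} = 1
g(9) = mex{0} = 1
So g(9) = 1.

1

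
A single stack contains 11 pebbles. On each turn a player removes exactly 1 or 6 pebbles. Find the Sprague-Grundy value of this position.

0

Compute g(0), g(1), … for moves {1, 6}:
g(0) = mex{} = 0
g(1) = mex{0} = 1
g(2) = mex{1} = 0
g(3) = mex{0} = 1
g(4) = mex{1} = 0
g(5) = mex{0} = 1
g(6) = mex{0,1} = 2
g(7) = mex{1,2} = 0
g(8) = mex{0} = 1
g(9) = mex{1} = 0
g(10) = mex{0} = 1
g(11) = mex{1} = 0
So g(11) = 0.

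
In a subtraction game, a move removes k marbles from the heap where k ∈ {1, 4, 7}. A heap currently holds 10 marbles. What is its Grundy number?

0

Build the Grundy sequence with g(k) = mex{g(k−s) : s ∈ {1, 4, 7}, s ≤ k}:
g(0) = mex{} = 0
g(1) = mex{0} = 1
g(2) = mex{1} = 0
g(3) = mex{0} = 1
g(4) = mex{0,1} = 2
g(5) = mex{1,2} = 0
g(6) = mex{0} = 1
g(7) = mex{0,1} = 2
g(8) = mex{1,2} = 0
g(9) = mex{0} = 1
g(10) = mex{1} = 0
So g(10) = 0.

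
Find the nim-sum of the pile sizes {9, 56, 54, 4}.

3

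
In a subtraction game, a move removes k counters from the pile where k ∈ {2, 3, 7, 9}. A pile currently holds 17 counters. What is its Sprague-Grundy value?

0

Build the Grundy sequence with g(k) = mex{g(k−s) : s ∈ {2, 3, 7, 9}, s ≤ k}:
k:     0  1  2  3  4  5  6  7  8  9 10 11 12 13 14 15 16 17
g(k):  0  0  1  1  2  0  0  1  1  2  2  0  3  1  2  2  0  0
So g(17) = 0.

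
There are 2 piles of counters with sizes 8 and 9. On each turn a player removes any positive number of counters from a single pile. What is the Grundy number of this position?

Bitwise XOR of the heap sizes:
  1000  (8)
  1001  (9)
  ----
  0001  (1)

1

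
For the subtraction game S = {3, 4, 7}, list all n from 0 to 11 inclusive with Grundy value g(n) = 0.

0, 1, 2, 10, 11

Compute g(0), g(1), … for moves {3, 4, 7}:
k:     0  1  2  3  4  5  6  7  8  9 10 11
g(k):  0  0  0  1  1  1  2  2  2  3  0  0
The P-positions (g = 0) in 0..11 are 0, 1, 2, 10, 11.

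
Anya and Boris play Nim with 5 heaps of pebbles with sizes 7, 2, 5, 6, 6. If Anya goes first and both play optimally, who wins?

Nim-sum: 7 XOR 2 XOR 5 XOR 6 XOR 6 = 0.
The nim-sum is 0, so this is a P-position: the player to move is in a losing position under optimal play; Anya is about to move from it and so loses — Boris wins.

Boris wins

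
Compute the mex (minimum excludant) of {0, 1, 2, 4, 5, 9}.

3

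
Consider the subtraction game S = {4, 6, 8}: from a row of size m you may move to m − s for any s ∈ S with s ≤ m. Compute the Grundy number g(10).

Build the Grundy sequence with g(k) = mex{g(k−s) : s ∈ {4, 6, 8}, s ≤ k}:
k:     0  1  2  3  4  5  6  7  8  9 10
g(k):  0  0  0  0  1  1  1  1  2  2  2
So g(10) = 2.

2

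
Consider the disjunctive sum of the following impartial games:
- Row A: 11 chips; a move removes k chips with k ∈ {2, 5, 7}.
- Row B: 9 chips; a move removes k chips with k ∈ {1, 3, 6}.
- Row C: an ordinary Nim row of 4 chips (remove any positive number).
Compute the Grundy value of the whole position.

7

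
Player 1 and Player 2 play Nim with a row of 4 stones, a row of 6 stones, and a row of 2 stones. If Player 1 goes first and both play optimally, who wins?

Bitwise XOR of the heap sizes:
  100  (4)
  110  (6)
  010  (2)
  ---
  000  (0)
The nim-sum is 0, so this is a P-position: the player to move is in a losing position under optimal play; Player 1 is about to move from it and so loses — Player 2 wins.

Player 2 wins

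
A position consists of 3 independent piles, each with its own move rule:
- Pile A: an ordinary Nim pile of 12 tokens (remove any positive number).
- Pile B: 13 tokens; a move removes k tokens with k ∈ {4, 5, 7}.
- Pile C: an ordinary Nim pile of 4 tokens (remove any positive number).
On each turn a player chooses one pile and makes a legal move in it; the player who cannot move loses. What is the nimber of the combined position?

8

Pile A is a plain Nim pile of size 12, so its Grundy value is 12.
Grundy values for pile B (subtraction set {4, 5, 7}):
g(0) = mex{} = 0
g(1) = mex{} = 0
g(2) = mex{} = 0
g(3) = mex{} = 0
g(4) = mex{0} = 1
g(5) = mex{0} = 1
g(6) = mex{0} = 1
g(7) = mex{0} = 1
g(8) = mex{0,1} = 2
g(9) = mex{0,1} = 2
g(10) = mex{0,1} = 2
g(11) = mex{1} = 0
g(12) = mex{1,2} = 0
g(13) = mex{1,2} = 0
So g(13) = 0.
Pile C is a plain Nim pile of size 4, so its Grundy value is 4.
By the Sprague-Grundy theorem, the Grundy value of a sum of independent games is the XOR of the component values.
Combined value = 12 ⊕ 0 ⊕ 4 = 8.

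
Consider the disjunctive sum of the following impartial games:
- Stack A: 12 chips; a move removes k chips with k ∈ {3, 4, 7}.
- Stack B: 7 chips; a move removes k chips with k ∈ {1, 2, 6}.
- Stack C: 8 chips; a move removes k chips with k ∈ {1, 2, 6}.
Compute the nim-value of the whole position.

1

For stack A, compute g(0), g(1), … with moves {3, 4, 7}:
k:     0  1  2  3  4  5  6  7  8  9 10 11 12
g(k):  0  0  0  1  1  1  2  2  2  3  0  0  0
So g(12) = 0.
Build the Grundy sequence for stack B with g(k) = mex{g(k−s) : s ∈ {1, 2, 6}, s ≤ k}:
g(0) = mex{} = 0
g(1) = mex{0} = 1
g(2) = mex{0,1} = 2
g(3) = mex{1,2} = 0
g(4) = mex{0,2} = 1
g(5) = mex{0,1} = 2
g(6) = mex{0,1,2} = 3
g(7) = mex{1,2,3} = 0
So g(7) = 0.
Build the Grundy sequence for stack C with g(k) = mex{g(k−s) : s ∈ {1, 2, 6}, s ≤ k}:
k:     0  1  2  3  4  5  6  7  8
g(k):  0  1  2  0  1  2  3  0  1
So g(8) = 1.
By the Sprague-Grundy theorem, the Grundy value of a sum of independent games is the XOR of the component values.
Combined value = 0 ⊕ 0 ⊕ 1 = 1.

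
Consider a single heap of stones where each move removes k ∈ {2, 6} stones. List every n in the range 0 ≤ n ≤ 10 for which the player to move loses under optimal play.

Compute g(0), g(1), … for moves {2, 6}:
k:     0  1  2  3  4  5  6  7  8  9 10
g(k):  0  0  1  1  0  0  1  1  0  0  1
The P-positions (g = 0) in 0..10 are 0, 1, 4, 5, 8, 9.

0, 1, 4, 5, 8, 9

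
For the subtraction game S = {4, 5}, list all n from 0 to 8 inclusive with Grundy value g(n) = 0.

0, 1, 2, 3

Compute g(0), g(1), … for moves {4, 5}:
k:     0  1  2  3  4  5  6  7  8
g(k):  0  0  0  0  1  1  1  1  2
The P-positions (g = 0) in 0..8 are 0, 1, 2, 3.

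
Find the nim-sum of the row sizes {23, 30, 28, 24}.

13

Write each in binary and XOR column by column:
  10111  (23)
  11110  (30)
  11100  (28)
  11000  (24)
  -----
  01101  (13)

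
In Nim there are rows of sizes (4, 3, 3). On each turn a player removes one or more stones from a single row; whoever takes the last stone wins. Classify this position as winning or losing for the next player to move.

Winning position

Nim-sum: 4 ⊕ 3 ⊕ 3 = 4.
The nim-sum is 4 ≠ 0, so this is an N-position: the player to move can win.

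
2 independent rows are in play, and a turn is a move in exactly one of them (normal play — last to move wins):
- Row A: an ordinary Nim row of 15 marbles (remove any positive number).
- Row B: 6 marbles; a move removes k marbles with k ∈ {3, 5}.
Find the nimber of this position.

Row A is a plain Nim row of size 15, so its Grundy value is 15.
Build the Grundy sequence for row B with g(k) = mex{g(k−s) : s ∈ {3, 5}, s ≤ k}:
g(0) = mex{} = 0
g(1) = mex{} = 0
g(2) = mex{} = 0
g(3) = mex{0} = 1
g(4) = mex{0} = 1
g(5) = mex{0} = 1
g(6) = mex{0,1} = 2
So g(6) = 2.
By the Sprague-Grundy theorem, the Grundy value of a sum of independent games is the XOR of the component values.
Combined value = 15 ⊕ 2 = 13.

13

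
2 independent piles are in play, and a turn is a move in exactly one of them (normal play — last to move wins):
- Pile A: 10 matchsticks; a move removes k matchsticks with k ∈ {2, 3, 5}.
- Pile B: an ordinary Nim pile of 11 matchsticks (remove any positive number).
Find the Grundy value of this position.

10

Grundy values for pile A (subtraction set {2, 3, 5}):
k:     0  1  2  3  4  5  6  7  8  9 10
g(k):  0  0  1  1  2  2  3  0  0  1  1
So g(10) = 1.
Pile B is a plain Nim pile of size 11, so its Grundy value is 11.
By the Sprague-Grundy theorem, the Grundy value of a sum of independent games is the XOR of the component values.
Combined value = 1 ⊕ 11 = 10.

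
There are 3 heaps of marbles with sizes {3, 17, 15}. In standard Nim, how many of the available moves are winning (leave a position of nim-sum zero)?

Compute the nim-sum pairwise:
3 ⊕ 17 = 18
18 ⊕ 15 = 29
The overall nim-sum is X = 29. A heap of size p has a winning move iff p XOR X < p (reduce it to p XOR X).
  3: 3 XOR 29 = 30 ≥ 3 — no move.
  17: 17 XOR 29 = 12 < 17 — winning move (to 12).
  15: 15 XOR 29 = 18 ≥ 15 — no move.
That gives 1 winning move.

1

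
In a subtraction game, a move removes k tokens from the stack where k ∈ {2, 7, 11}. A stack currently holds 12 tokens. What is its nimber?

Compute g(0), g(1), … for moves {2, 7, 11}:
g(0) = mex{} = 0
g(1) = mex{} = 0
g(2) = mex{0} = 1
g(3) = mex{0} = 1
g(4) = mex{1} = 0
g(5) = mex{1} = 0
g(6) = mex{0} = 1
g(7) = mex{0} = 1
g(8) = mex{0,1} = 2
g(9) = mex{1} = 0
g(10) = mex{1,2} = 0
g(11) = mex{0} = 1
g(12) = mex{0} = 1
So g(12) = 1.

1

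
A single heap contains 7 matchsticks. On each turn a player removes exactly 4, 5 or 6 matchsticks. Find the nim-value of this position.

1

Compute g(0), g(1), … for moves {4, 5, 6}:
k:     0  1  2  3  4  5  6  7
g(k):  0  0  0  0  1  1  1  1
So g(7) = 1.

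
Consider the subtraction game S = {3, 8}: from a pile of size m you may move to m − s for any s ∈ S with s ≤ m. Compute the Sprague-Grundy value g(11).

0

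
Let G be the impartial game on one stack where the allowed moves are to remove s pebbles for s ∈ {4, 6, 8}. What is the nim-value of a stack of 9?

Grundy values for subtraction set {4, 6, 8}:
g(0) = mex{} = 0
g(1) = mex{} = 0
g(2) = mex{} = 0
g(3) = mex{} = 0
g(4) = mex{0} = 1
g(5) = mex{0} = 1
g(6) = mex{0} = 1
g(7) = mex{0} = 1
g(8) = mex{0,1} = 2
g(9) = mex{0,1} = 2
So g(9) = 2.

2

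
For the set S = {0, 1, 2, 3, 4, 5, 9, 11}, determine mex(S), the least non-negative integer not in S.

6

The values 0, 1, 2, 3, 4, 5 are all present; 6 is the first non-negative integer missing from the set.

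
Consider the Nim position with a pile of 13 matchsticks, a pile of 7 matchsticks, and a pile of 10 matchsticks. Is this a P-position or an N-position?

P-position

Nim-sum: 13 ⊕ 7 ⊕ 10 = 0.
The nim-sum is 0, so this is a P-position: the player to move is in a losing position under optimal play.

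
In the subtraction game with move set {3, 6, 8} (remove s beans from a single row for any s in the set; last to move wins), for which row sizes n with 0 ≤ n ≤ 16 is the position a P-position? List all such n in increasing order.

Compute g(0), g(1), … for moves {3, 6, 8}:
k:     0  1  2  3  4  5  6  7  8  9 10 11 12 13 14 15 16
g(k):  0  0  0  1  1  1  2  2  2  3  3  0  0  0  1  1  1
The P-positions (g = 0) in 0..16 are 0, 1, 2, 11, 12, 13.

0, 1, 2, 11, 12, 13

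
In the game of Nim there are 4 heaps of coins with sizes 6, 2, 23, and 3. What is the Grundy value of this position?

16

Compute the nim-sum pairwise:
6 ^ 2 = 4
4 ^ 23 = 19
19 ^ 3 = 16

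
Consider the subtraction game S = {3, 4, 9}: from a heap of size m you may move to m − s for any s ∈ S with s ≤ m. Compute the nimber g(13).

Grundy values for subtraction set {3, 4, 9}:
g(0) = mex{} = 0
g(1) = mex{} = 0
g(2) = mex{} = 0
g(3) = mex{0} = 1
g(4) = mex{0} = 1
g(5) = mex{0} = 1
g(6) = mex{0,1} = 2
g(7) = mex{1} = 0
g(8) = mex{1} = 0
g(9) = mex{0,1,2} = 3
g(10) = mex{0,2} = 1
g(11) = mex{0} = 1
g(12) = mex{0,1,3} = 2
g(13) = mex{1,3} = 0
So g(13) = 0.

0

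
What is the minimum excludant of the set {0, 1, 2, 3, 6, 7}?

The values 0, 1, 2, 3 are all present; 4 is the first non-negative integer missing from the set.

4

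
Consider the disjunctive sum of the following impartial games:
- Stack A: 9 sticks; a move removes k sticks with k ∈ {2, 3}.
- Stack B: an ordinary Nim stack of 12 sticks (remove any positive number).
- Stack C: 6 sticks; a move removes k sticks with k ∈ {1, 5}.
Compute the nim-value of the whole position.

Build the Grundy sequence for stack A with g(k) = mex{g(k−s) : s ∈ {2, 3}, s ≤ k}:
k:     0  1  2  3  4  5  6  7  8  9
g(k):  0  0  1  1  2  0  0  1  1  2
So g(9) = 2.
Stack B is a plain Nim stack of size 12, so its Grundy value is 12.
Grundy values for stack C (subtraction set {1, 5}):
g(0) = mex{} = 0
g(1) = mex{0} = 1
g(2) = mex{1} = 0
g(3) = mex{0} = 1
g(4) = mex{1} = 0
g(5) = mex{0} = 1
g(6) = mex{1} = 0
So g(6) = 0.
By the Sprague-Grundy theorem, the Grundy value of a sum of independent games is the XOR of the component values.
Combined value = 2 ⊕ 12 ⊕ 0 = 14.

14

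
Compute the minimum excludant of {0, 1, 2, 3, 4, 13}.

5

The values 0, 1, 2, 3, 4 are all present; 5 is the first non-negative integer missing from the set.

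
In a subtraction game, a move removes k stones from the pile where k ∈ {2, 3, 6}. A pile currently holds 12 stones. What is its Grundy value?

Build the Grundy sequence with g(k) = mex{g(k−s) : s ∈ {2, 3, 6}, s ≤ k}:
g(0) = mex{} = 0
g(1) = mex{} = 0
g(2) = mex{0} = 1
g(3) = mex{0} = 1
g(4) = mex{0,1} = 2
g(5) = mex{1} = 0
g(6) = mex{0,1,2} = 3
g(7) = mex{0,2} = 1
g(8) = mex{0,1,3} = 2
g(9) = mex{1,3} = 0
g(10) = mex{1,2} = 0
g(11) = mex{0,2} = 1
g(12) = mex{0,3} = 1
So g(12) = 1.

1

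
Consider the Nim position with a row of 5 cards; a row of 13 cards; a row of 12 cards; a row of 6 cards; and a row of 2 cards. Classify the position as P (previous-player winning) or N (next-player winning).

P-position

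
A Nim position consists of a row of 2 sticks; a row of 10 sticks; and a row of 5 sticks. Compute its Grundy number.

In binary:
  0010  (2)
  1010  (10)
  0101  (5)
  ----
  1101  (13)

13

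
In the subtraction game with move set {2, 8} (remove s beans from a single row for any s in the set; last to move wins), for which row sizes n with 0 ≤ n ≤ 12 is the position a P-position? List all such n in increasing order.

0, 1, 4, 5, 10, 11

Grundy values for subtraction set {2, 8}:
k:     0  1  2  3  4  5  6  7  8  9 10 11 12
g(k):  0  0  1  1  0  0  1  1  2  2  0  0  1
The P-positions (g = 0) in 0..12 are 0, 1, 4, 5, 10, 11.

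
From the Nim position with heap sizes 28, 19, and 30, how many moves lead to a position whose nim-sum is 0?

3

Compute the nim-sum pairwise:
28 XOR 19 = 15
15 XOR 30 = 17
The overall nim-sum is X = 17. A heap of size p has a winning move iff p XOR X < p (reduce it to p XOR X).
  28: 28 XOR 17 = 13 < 28 — winning move (to 13).
  19: 19 XOR 17 = 2 < 19 — winning move (to 2).
  30: 30 XOR 17 = 15 < 30 — winning move (to 15).
That gives 3 winning moves.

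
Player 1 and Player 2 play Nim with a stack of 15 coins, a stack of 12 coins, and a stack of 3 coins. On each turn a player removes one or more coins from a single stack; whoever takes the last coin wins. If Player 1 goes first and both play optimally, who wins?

Compute the nim-sum pairwise:
15 XOR 12 = 3
3 XOR 3 = 0
The nim-sum is 0, so this is a P-position: the player to move is in a losing position under optimal play; Player 1 is about to move from it and so loses — Player 2 wins.

Player 2 wins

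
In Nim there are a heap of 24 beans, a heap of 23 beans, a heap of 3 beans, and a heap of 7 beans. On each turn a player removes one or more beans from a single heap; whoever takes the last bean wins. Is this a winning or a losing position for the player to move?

Nim-sum: 24 ⊕ 23 ⊕ 3 ⊕ 7 = 11.
The nim-sum is 11 ≠ 0, so this is an N-position: the player to move can win.

Winning position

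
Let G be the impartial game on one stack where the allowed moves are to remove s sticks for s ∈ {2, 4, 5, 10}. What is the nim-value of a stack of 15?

0

Grundy values for subtraction set {2, 4, 5, 10}:
k:     0  1  2  3  4  5  6  7  8  9 10 11 12 13 14 15
g(k):  0  0  1  1  2  2  3  0  0  1  1  2  2  3  0  0
So g(15) = 0.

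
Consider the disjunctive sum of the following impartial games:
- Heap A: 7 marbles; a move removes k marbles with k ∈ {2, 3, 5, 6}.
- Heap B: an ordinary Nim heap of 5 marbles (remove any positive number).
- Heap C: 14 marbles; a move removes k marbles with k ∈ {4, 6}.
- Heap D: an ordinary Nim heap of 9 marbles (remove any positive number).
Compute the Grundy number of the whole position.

For heap A, compute g(0), g(1), … with moves {2, 3, 5, 6}:
k:     0  1  2  3  4  5  6  7
g(k):  0  0  1  1  2  2  3  3
So g(7) = 3.
Heap B is a plain Nim heap of size 5, so its Grundy value is 5.
Build the Grundy sequence for heap C with g(k) = mex{g(k−s) : s ∈ {4, 6}, s ≤ k}:
g(0) = mex{} = 0
g(1) = mex{} = 0
g(2) = mex{} = 0
g(3) = mex{} = 0
g(4) = mex{0} = 1
g(5) = mex{0} = 1
g(6) = mex{0} = 1
g(7) = mex{0} = 1
g(8) = mex{0,1} = 2
g(9) = mex{0,1} = 2
g(10) = mex{1} = 0
g(11) = mex{1} = 0
g(12) = mex{1,2} = 0
g(13) = mex{1,2} = 0
g(14) = mex{0,2} = 1
So g(14) = 1.
Heap D is a plain Nim heap of size 9, so its Grundy value is 9.
By the Sprague-Grundy theorem, the Grundy value of a sum of independent games is the XOR of the component values.
Combined value = 3 ⊕ 5 ⊕ 1 ⊕ 9 = 14.

14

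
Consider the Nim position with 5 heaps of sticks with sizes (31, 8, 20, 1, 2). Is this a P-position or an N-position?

P-position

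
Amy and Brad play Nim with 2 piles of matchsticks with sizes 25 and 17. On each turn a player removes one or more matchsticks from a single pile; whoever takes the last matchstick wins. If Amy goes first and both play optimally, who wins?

Amy wins

Compute the nim-sum pairwise:
25 XOR 17 = 8
The nim-sum is 8 ≠ 0, so this is an N-position: the player to move can win; Amy has a winning move.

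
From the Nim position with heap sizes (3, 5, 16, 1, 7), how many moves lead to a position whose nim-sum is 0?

Write each in binary and XOR column by column:
  00011  (3)
  00101  (5)
  10000  (16)
  00001  (1)
  00111  (7)
  -----
  10000  (16)
The overall nim-sum is X = 16. A heap of size p has a winning move iff p XOR X < p (reduce it to p XOR X).
  3: 3 XOR 16 = 19 ≥ 3 — no move.
  5: 5 XOR 16 = 21 ≥ 5 — no move.
  16: 16 XOR 16 = 0 < 16 — winning move (to 0).
  1: 1 XOR 16 = 17 ≥ 1 — no move.
  7: 7 XOR 16 = 23 ≥ 7 — no move.
That gives 1 winning move.

1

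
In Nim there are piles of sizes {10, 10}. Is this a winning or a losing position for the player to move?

Bitwise XOR of the heap sizes:
  1010  (10)
  1010  (10)
  ----
  0000  (0)
The nim-sum is 0, so this is a P-position: the player to move is in a losing position under optimal play.

Losing position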